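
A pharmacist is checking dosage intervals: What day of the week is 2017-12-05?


Date: 2017-12-05
January 1, 2017 is a Sunday
Day of year: 339
Offset from Jan 1: 338 days
338 mod 7 = 2
Result: Tuesday

Tuesday


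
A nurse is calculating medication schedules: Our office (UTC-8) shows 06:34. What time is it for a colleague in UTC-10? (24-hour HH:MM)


Local time: 06:34 at UTC-8 (offset -8h)
Target zone: UTC-10 (offset -10h)
Difference: -10 - (-8) = -2 hours
Calculation: 6 + (-2) = 4
Result: 04:34

04:34


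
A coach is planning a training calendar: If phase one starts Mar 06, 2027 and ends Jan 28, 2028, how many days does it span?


Start date: 2027-03-06
End date: 2028-01-28
Mar 2027: +26 days
Apr 2027: +30 days
May 2027: +31 days
... (8 more months)
Total: 328 days

328


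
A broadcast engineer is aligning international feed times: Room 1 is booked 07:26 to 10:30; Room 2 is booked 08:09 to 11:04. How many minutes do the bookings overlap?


Interval A: [446, 630] minutes from midnight
Interval B: [489, 664] minutes from midnight
Overlap start = max(446, 489) = 489
Overlap end = min(630, 664) = 630
Overlap = 630 - 489 = 141 minutes

141


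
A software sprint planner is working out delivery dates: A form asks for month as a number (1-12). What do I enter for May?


Calendar month order:
4. April
5. May <--
6. June
May is month number 5

5


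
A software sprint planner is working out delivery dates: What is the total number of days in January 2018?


Month: January
Year: 2018
January is a 31-day month
Total: 31 days

31


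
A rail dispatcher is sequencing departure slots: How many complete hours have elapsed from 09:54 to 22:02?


Start: 09:54
End: 22:02
Hour difference: 22 - 9 = 13 hours
Minute difference: 2 - 54 = -52 minutes
Total minutes: 728
Complete hours: 728 / 60 = 12 (remainder 8)

12


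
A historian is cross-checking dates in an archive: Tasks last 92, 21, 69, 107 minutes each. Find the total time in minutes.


Durations: 92, 21, 69, 107
Running sum: 92
+ 21 = 113
+ 69 = 182
+ 107 = 289
Total duration: 289 minutes
That is 4 hours and 49 minutes

289


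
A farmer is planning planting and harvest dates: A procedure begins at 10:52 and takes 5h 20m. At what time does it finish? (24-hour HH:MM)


Start time: 10:52
Adding: 5 hours 20 minutes
Minutes: 52 + 20 = 72
Minute overflow: 72 >= 60, so carry 1 hour, minutes = 12
Hours: 10 + 5 + 1 = 16
Result: 16:12

16:12


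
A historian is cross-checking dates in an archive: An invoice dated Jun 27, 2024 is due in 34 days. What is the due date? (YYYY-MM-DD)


Start: 2024-06-27
Adding 34 days
Days remaining in June: 3
After June: 31 days still to add
July 2024 has 31 days, need 31
Result: 2024-07-31

2024-07-31


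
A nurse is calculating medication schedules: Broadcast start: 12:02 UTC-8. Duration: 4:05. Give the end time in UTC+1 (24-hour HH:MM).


Start: 12:02 in UTC-8
Step 1 - add duration:
  minutes: 2 + 5 = 7
  hours: 12 + 4 + 0 = 16
  end in UTC-8: 16:07
Step 2 - convert UTC-8 -> UTC+1:
  offset difference: 1 - (-8) = 9 hours
  16 + (9) = 25 -> mod 24 = 1
Result: 01:07 in UTC+1

01:07


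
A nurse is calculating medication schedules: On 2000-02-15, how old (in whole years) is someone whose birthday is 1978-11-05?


Birth: 1978-11-05
Reference: 2000-02-15
Year difference: 2000 - 1978 = 22
Has birthday (11-05) occurred by 02-15? No
Birthday not yet reached this year -> subtract 1
Age in full years: 21

21


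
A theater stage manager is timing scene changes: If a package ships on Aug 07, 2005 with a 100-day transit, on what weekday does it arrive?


Start: 2005-08-07 (Sunday)
Step 1 - find target date: add 100 days
  2005-08-07 + 100 days = 2005-11-15
Step 2 - day of week:
  100 mod 7 = 2
  Sunday + 2 days -> Tuesday
Result: Tuesday (2005-11-15)

Tuesday


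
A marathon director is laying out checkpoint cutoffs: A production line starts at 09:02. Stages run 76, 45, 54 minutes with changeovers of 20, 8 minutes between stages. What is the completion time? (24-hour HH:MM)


Start: 09:02 = 542 min from midnight
  after task 1 (76 min): 10:18
  after break (20 min): 10:38
  after task 2 (45 min): 11:23
  after break (8 min): 11:31
  after task 3 (54 min): 12:25
Total elapsed: 203 minutes
End time: 12:25

12:25


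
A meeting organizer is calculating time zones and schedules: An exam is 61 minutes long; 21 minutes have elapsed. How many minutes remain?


Total budget: 61 minutes
Time used: 21 minutes
Remaining: 61 - 21 = 40 minutes
Percent used: 34.4%
Percent remaining: 65.6%

40


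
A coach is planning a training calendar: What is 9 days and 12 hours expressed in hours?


Days: 9
Extra hours: 12
Hours per day: 24
Days to hours: 9 x 24 = 216
Total: 216 + 12 = 228

228


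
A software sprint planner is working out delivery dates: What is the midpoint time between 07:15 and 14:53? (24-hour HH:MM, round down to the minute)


Start time: 07:15 = 435 minutes from midnight
End time: 14:53 = 893 minutes from midnight
Sum: 435 + 893 = 1328
Midpoint: 1328 / 2 = 664 minutes
Convert: 664 / 60 = 11 hours, 4 minutes
Result: 11:04

11:04


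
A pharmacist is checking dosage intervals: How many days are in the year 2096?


Year: 2096
Check leap year rules:
Divisible by 4? Yes
Divisible by 100? No
2096 is a leap year
Days: 366

366


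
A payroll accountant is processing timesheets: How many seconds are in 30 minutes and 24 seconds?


Minutes: 30
Seconds: 24
Convert minutes to seconds: 30 x 60 = 1800
Add remaining seconds: 1800 + 24 = 1824

1824


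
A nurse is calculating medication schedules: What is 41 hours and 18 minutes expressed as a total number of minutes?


Hours: 41
Minutes: 18
Convert hours to minutes: 41 x 60 = 2460
Add remaining minutes: 2460 + 18 = 2478

2478


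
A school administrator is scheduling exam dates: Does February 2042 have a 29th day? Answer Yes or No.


Year: 2042
Divisible by 4? 2042 / 4 = 510.5 -> No
Not divisible by 4, so NOT a leap year

No


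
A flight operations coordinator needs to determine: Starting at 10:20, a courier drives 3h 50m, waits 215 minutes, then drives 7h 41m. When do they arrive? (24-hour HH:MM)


Depart: 10:20
Leg 1: +230 min -> 14:10
Layover: +215 min -> 17:45
Leg 2: +461 min -> 01:26
Total travel: 906 minutes = 15h 6m
Arrival: 01:26

01:26


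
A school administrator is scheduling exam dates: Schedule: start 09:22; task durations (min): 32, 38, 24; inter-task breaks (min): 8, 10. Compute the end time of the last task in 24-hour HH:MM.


Start: 09:22 = 562 min from midnight
  after task 1 (32 min): 09:54
  after break (8 min): 10:02
  after task 2 (38 min): 10:40
  after break (10 min): 10:50
  after task 3 (24 min): 11:14
Total elapsed: 112 minutes
End time: 11:14

11:14


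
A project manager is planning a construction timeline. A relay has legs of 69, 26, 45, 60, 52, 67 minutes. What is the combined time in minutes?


Durations: 69, 26, 45, 60, 52, 67
Running sum: 69
+ 26 = 95
+ 45 = 140
+ 60 = 200
+ 52 = 252
+ 67 = 319
Total duration: 319 minutes
That is 5 hours and 19 minutes

319


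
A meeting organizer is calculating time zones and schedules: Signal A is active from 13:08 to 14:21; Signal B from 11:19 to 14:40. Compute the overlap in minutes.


Interval A: [788, 861] minutes from midnight
Interval B: [679, 880] minutes from midnight
Overlap start = max(788, 679) = 788
Overlap end = min(861, 880) = 861
Overlap = 861 - 788 = 73 minutes

73


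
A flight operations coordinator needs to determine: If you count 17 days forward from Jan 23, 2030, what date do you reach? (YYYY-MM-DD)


Start: 2030-01-23
Adding 17 days
Days remaining in January: 8
After January: 9 days still to add
February 2030 has 28 days, need 9
Result: 2030-02-09

2030-02-09


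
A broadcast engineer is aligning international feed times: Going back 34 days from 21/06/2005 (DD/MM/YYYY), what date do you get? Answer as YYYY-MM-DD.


Start: 2005-06-21
Subtracting 34 days
Days already passed in June: 21
After going back through June: 13 more days to subtract
May 2005 has 31 days, need 13
Result: 2005-05-18

2005-05-18


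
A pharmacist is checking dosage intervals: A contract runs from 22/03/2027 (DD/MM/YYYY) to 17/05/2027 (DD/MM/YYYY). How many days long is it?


Start date: 2027-03-22
End date: 2027-05-17
Mar 2027: +10 days
Apr 2027: +30 days
May 2027: +16 days
Total: 56 days

56


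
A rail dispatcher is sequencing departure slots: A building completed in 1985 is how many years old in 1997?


Birth year: 1985
Current year: 1997
Age = current year - birth year
Age = 1997 - 1985 = 12

12


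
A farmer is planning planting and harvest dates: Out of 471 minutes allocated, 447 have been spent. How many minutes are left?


Total budget: 471 minutes
Time used: 447 minutes
Remaining: 471 - 447 = 24 minutes
Percent used: 94.9%
Percent remaining: 5.1%

24


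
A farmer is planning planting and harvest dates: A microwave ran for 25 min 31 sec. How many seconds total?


Minutes: 25
Extra seconds: 31
Seconds per minute: 60
Minutes to seconds: 25 x 60 = 1500
Total: 1500 + 31 = 1531

1531


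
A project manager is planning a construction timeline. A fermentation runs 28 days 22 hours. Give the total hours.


Days: 28
Extra hours: 22
Hours per day: 24
Days to hours: 28 x 24 = 672
Total: 672 + 22 = 694

694


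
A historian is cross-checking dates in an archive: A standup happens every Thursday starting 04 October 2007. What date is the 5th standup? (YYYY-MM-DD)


First occurrence: 2007-10-04 (occurrence 1)
Each occurrence is 7 days after the previous.
Occurrence 5 is 4 weeks after the first.
4 weeks = 28 days
2007-10-04 + 28 days = 2007-11-01

2007-11-01


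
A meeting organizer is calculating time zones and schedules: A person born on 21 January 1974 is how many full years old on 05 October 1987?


Birth: 1974-01-21
Reference: 1987-10-05
Year difference: 1987 - 1974 = 13
Has birthday (01-21) occurred by 10-05? Yes
Age in full years: 13

13


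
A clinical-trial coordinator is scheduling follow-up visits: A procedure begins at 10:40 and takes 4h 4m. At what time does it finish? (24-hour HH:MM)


Start time: 10:40
Adding: 4 hours 4 minutes
Minutes: 40 + 4 = 44
Hours: 10 + 4 + 0 = 14
Result: 14:44

14:44


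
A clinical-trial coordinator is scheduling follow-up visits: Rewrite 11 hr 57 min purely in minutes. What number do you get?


Hours: 11
Extra minutes: 57
Minutes per hour: 60
Hours to minutes: 11 x 60 = 660
Total: 660 + 57 = 717

717


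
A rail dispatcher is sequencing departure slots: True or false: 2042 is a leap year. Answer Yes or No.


Year: 2042
Divisible by 4? 2042 / 4 = 510.5 -> No
Not divisible by 4, so NOT a leap year

No


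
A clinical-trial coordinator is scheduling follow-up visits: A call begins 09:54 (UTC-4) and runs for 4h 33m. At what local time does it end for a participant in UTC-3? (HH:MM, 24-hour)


Start: 09:54 in UTC-4
Step 1 - add duration:
  minutes: 54 + 33 = 87 (carry 1h)
  hours: 9 + 4 + 1 = 14
  end in UTC-4: 14:27
Step 2 - convert UTC-4 -> UTC-3:
  offset difference: -3 - (-4) = 1 hours
  14 + (1) = 15 -> mod 24 = 15
Result: 15:27 in UTC-3

15:27


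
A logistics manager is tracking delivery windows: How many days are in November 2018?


Month: November
Year: 2018
November is a 30-day month
Total: 30 days

30


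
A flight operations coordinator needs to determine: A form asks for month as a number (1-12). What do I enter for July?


Calendar month order:
6. June
7. July <--
8. August
July is month number 7

7


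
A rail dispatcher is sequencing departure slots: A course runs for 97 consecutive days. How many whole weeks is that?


Total days: 97
Days per week: 7
Division: 97 / 7 = 13 remainder 6
Complete weeks: 13
Remaining days: 6

13


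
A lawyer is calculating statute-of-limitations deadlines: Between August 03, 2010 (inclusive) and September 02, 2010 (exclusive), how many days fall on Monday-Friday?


Start: 2010-08-03 (Tuesday)
End (exclusive): 2010-09-02 (Thursday)
Total calendar days: 30
Full weeks: 30 // 7 = 4 -> 20 weekdays
Remaining 2 days starting on Tuesday:
  Tue(w), Wed(w) -> 2 weekdays
Total business days: 20 + 2 = 22

22


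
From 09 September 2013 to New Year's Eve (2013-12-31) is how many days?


Start: September 09, 2013
End: December 31, 2013
Days left in September: 21
October: 31
November: 30
December: 31
Sum of remaining months: 92
Total: 21 + 92 = 113

113


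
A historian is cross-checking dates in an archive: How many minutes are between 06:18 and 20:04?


Start time: 06:18 = 378 minutes from midnight
End time: 20:04 = 1204 minutes from midnight
Difference: 1204 - 378 = 826 minutes
That is 13 hours and 46 minutes

826


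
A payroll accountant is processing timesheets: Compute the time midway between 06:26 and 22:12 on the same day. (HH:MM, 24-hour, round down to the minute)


Start time: 06:26 = 386 minutes from midnight
End time: 22:12 = 1332 minutes from midnight
Sum: 386 + 1332 = 1718
Midpoint: 1718 / 2 = 859 minutes
Convert: 859 / 60 = 14 hours, 19 minutes
Result: 14:19

14:19


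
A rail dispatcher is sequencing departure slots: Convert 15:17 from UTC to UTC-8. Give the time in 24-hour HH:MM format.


Local time: 15:17 at UTC (offset 0h)
Target zone: UTC-8 (offset -8h)
Difference: -8 - (0) = -8 hours
Calculation: 15 + (-8) = 7
Result: 07:17

07:17


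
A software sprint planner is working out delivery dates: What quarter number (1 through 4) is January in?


Month: January (month 1)
Q1: January-March (months 1-3)
Q2: April-June (months 4-6)
Q3: July-September (months 7-9)
Q4: October-December (months 10-12)
Month 1 falls in Q1

1


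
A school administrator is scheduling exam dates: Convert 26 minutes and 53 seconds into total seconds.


Minutes: 26
Seconds: 53
Convert minutes to seconds: 26 x 60 = 1560
Add remaining seconds: 1560 + 53 = 1613

1613


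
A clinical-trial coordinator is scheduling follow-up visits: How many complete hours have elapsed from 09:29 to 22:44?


Start: 09:29
End: 22:44
Hour difference: 22 - 9 = 13 hours
Minute difference: 44 - 29 = 15 minutes
Total minutes: 795
Complete hours: 795 / 60 = 13 (remainder 15)

13


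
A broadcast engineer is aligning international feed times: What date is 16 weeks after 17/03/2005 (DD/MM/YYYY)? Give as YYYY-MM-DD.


Start: 2005-03-17
Weeks to add: 16
Convert to days: 16 x 7 = 112 days
Add 112 days to 2005-03-17
Result: 2005-07-07

2005-07-07


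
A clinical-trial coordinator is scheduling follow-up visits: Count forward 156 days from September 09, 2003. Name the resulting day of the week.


Start: 2003-09-09 (Tuesday)
Step 1 - find target date: add 156 days
  2003-09-09 + 156 days = 2004-02-12
Step 2 - day of week:
  156 mod 7 = 2
  Tuesday + 2 days -> Thursday
Result: Thursday (2004-02-12)

Thursday


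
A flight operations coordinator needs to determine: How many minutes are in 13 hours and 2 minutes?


Hours: 13
Minutes: 2
Convert hours to minutes: 13 x 60 = 780
Add remaining minutes: 780 + 2 = 782

782


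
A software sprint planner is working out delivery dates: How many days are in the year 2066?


Year: 2066
Check leap year rules:
Divisible by 4? No
2066 is not a leap year
Days: 365

365


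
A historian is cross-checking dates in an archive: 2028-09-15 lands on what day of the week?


Date: 2028-09-15
January 1, 2028 is a Saturday
Day of year: 259
Offset from Jan 1: 258 days
258 mod 7 = 6
Result: Friday

Friday


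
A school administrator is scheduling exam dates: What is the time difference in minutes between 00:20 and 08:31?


Start time: 00:20 = 20 minutes from midnight
End time: 08:31 = 511 minutes from midnight
Difference: 511 - 20 = 491 minutes
That is 8 hours and 11 minutes

491


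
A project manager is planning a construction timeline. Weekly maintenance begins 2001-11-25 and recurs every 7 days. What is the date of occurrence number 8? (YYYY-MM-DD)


First occurrence: 2001-11-25 (occurrence 1)
Each occurrence is 7 days after the previous.
Occurrence 8 is 7 weeks after the first.
7 weeks = 49 days
2001-11-25 + 49 days = 2002-01-13

2002-01-13


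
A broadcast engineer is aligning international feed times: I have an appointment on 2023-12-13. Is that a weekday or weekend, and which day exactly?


Date: 2023-12-13
January 1, 2023 is a Sunday
Day of year: 347
Offset from Jan 1: 346 days
346 mod 7 = 3
Result: Wednesday

Wednesday


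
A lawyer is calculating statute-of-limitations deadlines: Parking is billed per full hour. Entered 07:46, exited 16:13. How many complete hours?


Start: 07:46
End: 16:13
Hour difference: 16 - 7 = 9 hours
Minute difference: 13 - 46 = -33 minutes
Total minutes: 507
Complete hours: 507 / 60 = 8 (remainder 27)

8


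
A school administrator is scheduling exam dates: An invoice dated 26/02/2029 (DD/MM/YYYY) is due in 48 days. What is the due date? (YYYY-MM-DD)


Start: 2029-02-26
Adding 48 days
Days remaining in February: 2
After February: 46 days still to add
March 2029: 31 days, 15 remaining
April 2029 has 30 days, need 15
Result: 2029-04-15

2029-04-15


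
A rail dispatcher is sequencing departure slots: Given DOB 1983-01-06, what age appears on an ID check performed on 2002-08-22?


Birth: 1983-01-06
Reference: 2002-08-22
Year difference: 2002 - 1983 = 19
Has birthday (01-06) occurred by 08-22? Yes
Age in full years: 19

19


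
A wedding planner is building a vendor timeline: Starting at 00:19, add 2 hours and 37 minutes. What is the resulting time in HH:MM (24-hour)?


Start time: 00:19
Adding: 2 hours 37 minutes
Minutes: 19 + 37 = 56
Hours: 0 + 2 + 0 = 2
Result: 02:56

02:56


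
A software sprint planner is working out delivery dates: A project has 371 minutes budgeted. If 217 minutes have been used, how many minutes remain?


Total budget: 371 minutes
Time used: 217 minutes
Remaining: 371 - 217 = 154 minutes
Percent used: 58.5%
Percent remaining: 41.5%

154


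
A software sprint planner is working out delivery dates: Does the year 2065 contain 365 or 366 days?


Year: 2065
Check leap year rules:
Divisible by 4? No
2065 is not a leap year
Days: 365

365


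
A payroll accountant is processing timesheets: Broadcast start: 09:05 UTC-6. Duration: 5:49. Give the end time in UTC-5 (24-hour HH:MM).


Start: 09:05 in UTC-6
Step 1 - add duration:
  minutes: 5 + 49 = 54
  hours: 9 + 5 + 0 = 14
  end in UTC-6: 14:54
Step 2 - convert UTC-6 -> UTC-5:
  offset difference: -5 - (-6) = 1 hours
  14 + (1) = 15 -> mod 24 = 15
Result: 15:54 in UTC-5

15:54


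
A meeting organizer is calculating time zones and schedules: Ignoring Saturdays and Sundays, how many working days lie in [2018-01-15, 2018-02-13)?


Start: 2018-01-15 (Monday)
End (exclusive): 2018-02-13 (Tuesday)
Total calendar days: 29
Full weeks: 29 // 7 = 4 -> 20 weekdays
Remaining 1 days starting on Monday:
  Mon(w) -> 1 weekdays
Total business days: 20 + 1 = 21

21


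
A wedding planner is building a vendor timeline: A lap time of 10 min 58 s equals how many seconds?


Minutes: 10
Seconds: 58
Convert minutes to seconds: 10 x 60 = 600
Add remaining seconds: 600 + 58 = 658

658


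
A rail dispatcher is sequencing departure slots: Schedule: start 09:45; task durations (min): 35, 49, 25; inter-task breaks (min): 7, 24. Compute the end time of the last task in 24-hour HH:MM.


Start: 09:45 = 585 min from midnight
  after task 1 (35 min): 10:20
  after break (7 min): 10:27
  after task 2 (49 min): 11:16
  after break (24 min): 11:40
  after task 3 (25 min): 12:05
Total elapsed: 140 minutes
End time: 12:05

12:05


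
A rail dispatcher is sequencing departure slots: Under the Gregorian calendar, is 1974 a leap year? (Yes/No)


Year: 1974
Divisible by 4? 1974 / 4 = 493.5 -> No
Not divisible by 4, so NOT a leap year

No


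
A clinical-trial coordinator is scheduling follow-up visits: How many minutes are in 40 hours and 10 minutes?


Hours: 40
Minutes: 10
Convert hours to minutes: 40 x 60 = 2400
Add remaining minutes: 2400 + 10 = 2410

2410


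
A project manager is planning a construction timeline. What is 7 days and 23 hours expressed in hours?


Days: 7
Extra hours: 23
Hours per day: 24
Days to hours: 7 x 24 = 168
Total: 168 + 23 = 191

191


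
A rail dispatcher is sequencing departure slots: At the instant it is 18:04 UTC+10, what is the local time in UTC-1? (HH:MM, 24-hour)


Local time: 18:04 at UTC+10 (offset 10h)
Target zone: UTC-1 (offset -1h)
Difference: -1 - (10) = -11 hours
Calculation: 18 + (-11) = 7
Result: 07:04

07:04


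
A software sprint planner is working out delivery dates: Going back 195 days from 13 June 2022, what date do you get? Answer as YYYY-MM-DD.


Start: 2022-06-13
Subtracting 195 days
Days already passed in June: 13
After going back through June: 182 more days to subtract
May 2022: 31 days, 151 remaining
April 2022: 30 days, 121 remaining
March 2022: 31 days, 90 remaining
February 2022: 28 days, 62 remaining
Result: 2021-11-30

2021-11-30


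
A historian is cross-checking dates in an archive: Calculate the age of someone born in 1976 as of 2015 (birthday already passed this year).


Birth year: 1976
Current year: 2015
Age = current year - birth year
Age = 2015 - 1976 = 39

39


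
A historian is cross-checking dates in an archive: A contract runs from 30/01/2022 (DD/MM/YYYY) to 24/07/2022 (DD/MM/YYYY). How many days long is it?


Start date: 2022-01-30
End date: 2022-07-24
Jan 2022: +2 days
Feb 2022: +28 days
Mar 2022: +31 days
... (4 more months)
Total: 175 days

175


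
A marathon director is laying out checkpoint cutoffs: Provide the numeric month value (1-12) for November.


Calendar month order:
10. October
11. November <--
12. December
November is month number 11

11


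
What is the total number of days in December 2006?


Month: December
Year: 2006
December is a 31-day month
Total: 31 days

31


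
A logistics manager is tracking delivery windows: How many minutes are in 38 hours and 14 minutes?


Hours: 38
Extra minutes: 14
Minutes per hour: 60
Hours to minutes: 38 x 60 = 2280
Total: 2280 + 14 = 2294

2294


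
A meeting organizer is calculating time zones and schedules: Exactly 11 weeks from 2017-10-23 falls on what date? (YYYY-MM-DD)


Start: 2017-10-23
Weeks to add: 11
Convert to days: 11 x 7 = 77 days
Add 77 days to 2017-10-23
Result: 2018-01-08

2018-01-08


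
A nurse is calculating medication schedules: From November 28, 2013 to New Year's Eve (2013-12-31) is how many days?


Start: November 28, 2013
End: December 31, 2013
Days left in November: 2
December: 31
Sum of remaining months: 31
Total: 2 + 31 = 33

33


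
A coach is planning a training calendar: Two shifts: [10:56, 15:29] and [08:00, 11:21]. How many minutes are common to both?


Interval A: [656, 929] minutes from midnight
Interval B: [480, 681] minutes from midnight
Overlap start = max(656, 480) = 656
Overlap end = min(929, 681) = 681
Overlap = 681 - 656 = 25 minutes

25


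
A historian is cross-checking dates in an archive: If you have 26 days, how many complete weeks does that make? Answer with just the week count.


Total days: 26
Days per week: 7
Division: 26 / 7 = 3 remainder 5
Complete weeks: 3
Remaining days: 5

3


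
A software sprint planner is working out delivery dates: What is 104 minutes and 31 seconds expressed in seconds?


Minutes: 104
Extra seconds: 31
Seconds per minute: 60
Minutes to seconds: 104 x 60 = 6240
Total: 6240 + 31 = 6271

6271


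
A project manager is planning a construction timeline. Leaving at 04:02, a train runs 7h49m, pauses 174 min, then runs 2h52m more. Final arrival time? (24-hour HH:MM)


Depart: 04:02
Leg 1: +469 min -> 11:51
Layover: +174 min -> 14:45
Leg 2: +172 min -> 17:37
Total travel: 815 minutes = 13h 35m
Arrival: 17:37

17:37


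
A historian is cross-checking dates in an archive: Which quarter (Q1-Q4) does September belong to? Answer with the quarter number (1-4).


Month: September (month 9)
Q1: January-March (months 1-3)
Q2: April-June (months 4-6)
Q3: July-September (months 7-9)
Q4: October-December (months 10-12)
Month 9 falls in Q3

3


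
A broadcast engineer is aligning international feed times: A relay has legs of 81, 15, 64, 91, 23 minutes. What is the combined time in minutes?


Durations: 81, 15, 64, 91, 23
Running sum: 81
+ 15 = 96
+ 64 = 160
+ 91 = 251
+ 23 = 274
Total duration: 274 minutes
That is 4 hours and 34 minutes

274


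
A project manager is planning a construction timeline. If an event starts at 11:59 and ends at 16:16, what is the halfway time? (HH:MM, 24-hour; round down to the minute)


Start time: 11:59 = 719 minutes from midnight
End time: 16:16 = 976 minutes from midnight
Sum: 719 + 976 = 1695
Midpoint: 1695 / 2 = 847 minutes
Convert: 847 / 60 = 14 hours, 7 minutes
Result: 14:07

14:07


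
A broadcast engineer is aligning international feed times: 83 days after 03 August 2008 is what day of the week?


Start: 2008-08-03 (Sunday)
Step 1 - find target date: add 83 days
  2008-08-03 + 83 days = 2008-10-25
Step 2 - day of week:
  83 mod 7 = 6
  Sunday + 6 days -> Saturday
Result: Saturday (2008-10-25)

Saturday


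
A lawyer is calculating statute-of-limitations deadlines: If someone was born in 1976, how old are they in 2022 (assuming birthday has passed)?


Birth year: 1976
Current year: 2022
Age = current year - birth year
Age = 2022 - 1976 = 46

46


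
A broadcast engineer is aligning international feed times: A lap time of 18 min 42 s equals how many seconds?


Minutes: 18
Seconds: 42
Convert minutes to seconds: 18 x 60 = 1080
Add remaining seconds: 1080 + 42 = 1122

1122


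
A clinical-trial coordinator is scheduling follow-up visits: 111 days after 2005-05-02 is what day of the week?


Start: 2005-05-02 (Monday)
Step 1 - find target date: add 111 days
  2005-05-02 + 111 days = 2005-08-21
Step 2 - day of week:
  111 mod 7 = 6
  Monday + 6 days -> Sunday
Result: Sunday (2005-08-21)

Sunday


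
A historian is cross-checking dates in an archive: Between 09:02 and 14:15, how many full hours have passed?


Start: 09:02
End: 14:15
Hour difference: 14 - 9 = 5 hours
Minute difference: 15 - 2 = 13 minutes
Total minutes: 313
Complete hours: 313 / 60 = 5 (remainder 13)

5


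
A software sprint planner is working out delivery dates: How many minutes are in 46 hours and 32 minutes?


Hours: 46
Extra minutes: 32
Minutes per hour: 60
Hours to minutes: 46 x 60 = 2760
Total: 2760 + 32 = 2792

2792


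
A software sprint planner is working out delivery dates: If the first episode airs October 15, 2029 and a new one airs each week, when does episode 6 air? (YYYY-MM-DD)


First occurrence: 2029-10-15 (occurrence 1)
Each occurrence is 7 days after the previous.
Occurrence 6 is 5 weeks after the first.
5 weeks = 35 days
2029-10-15 + 35 days = 2029-11-19

2029-11-19


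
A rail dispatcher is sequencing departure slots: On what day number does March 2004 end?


Month: March
Year: 2004
March is a 31-day month
Total: 31 days

31


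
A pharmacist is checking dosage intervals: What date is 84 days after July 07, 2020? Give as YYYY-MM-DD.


Start: 2020-07-07
Adding 84 days
Days remaining in July: 24
After July: 60 days still to add
August 2020: 31 days, 29 remaining
September 2020 has 30 days, need 29
Result: 2020-09-29

2020-09-29


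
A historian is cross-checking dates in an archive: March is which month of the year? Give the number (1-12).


Calendar month order:
2. February
3. March <--
4. April
March is month number 3

3


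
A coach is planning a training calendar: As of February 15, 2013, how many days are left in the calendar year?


Start: February 15, 2013
End: December 31, 2013
Days left in February: 13
March: 31
April: 30
May: 31
June: 30
... plus remaining months
Sum of remaining months: 306
Total: 13 + 306 = 319

319


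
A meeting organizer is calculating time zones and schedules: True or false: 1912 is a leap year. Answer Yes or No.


Year: 1912
Divisible by 4? 1912 / 4 = 478.0 -> Yes
Divisible by 100? 1912 / 100 = 19.12 -> No
Divisible by 4 but not 100, so it IS a leap year

Yes


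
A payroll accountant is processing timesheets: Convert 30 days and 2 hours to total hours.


Days: 30
Extra hours: 2
Hours per day: 24
Days to hours: 30 x 24 = 720
Total: 720 + 2 = 722

722


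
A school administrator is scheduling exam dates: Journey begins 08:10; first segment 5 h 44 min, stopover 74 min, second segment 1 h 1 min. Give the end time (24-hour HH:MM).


Depart: 08:10
Leg 1: +344 min -> 13:54
Layover: +74 min -> 15:08
Leg 2: +61 min -> 16:09
Total travel: 479 minutes = 7h 59m
Arrival: 16:09

16:09


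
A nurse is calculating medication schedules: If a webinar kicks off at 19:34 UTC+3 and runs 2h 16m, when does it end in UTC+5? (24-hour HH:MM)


Start: 19:34 in UTC+3
Step 1 - add duration:
  minutes: 34 + 16 = 50
  hours: 19 + 2 + 0 = 21
  end in UTC+3: 21:50
Step 2 - convert UTC+3 -> UTC+5:
  offset difference: 5 - (3) = 2 hours
  21 + (2) = 23 -> mod 24 = 23
Result: 23:50 in UTC+5

23:50


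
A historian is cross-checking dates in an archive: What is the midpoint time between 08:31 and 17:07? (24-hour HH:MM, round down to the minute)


Start time: 08:31 = 511 minutes from midnight
End time: 17:07 = 1027 minutes from midnight
Sum: 511 + 1027 = 1538
Midpoint: 1538 / 2 = 769 minutes
Convert: 769 / 60 = 12 hours, 49 minutes
Result: 12:49

12:49


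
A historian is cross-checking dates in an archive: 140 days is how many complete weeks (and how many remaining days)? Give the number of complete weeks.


Total days: 140
Days per week: 7
Division: 140 / 7 = 20 remainder 0
Complete weeks: 20
Remaining days: 0

20


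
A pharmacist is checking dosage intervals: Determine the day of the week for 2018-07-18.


Date: 2018-07-18
January 1, 2018 is a Monday
Day of year: 199
Offset from Jan 1: 198 days
198 mod 7 = 2
Result: Wednesday

Wednesday


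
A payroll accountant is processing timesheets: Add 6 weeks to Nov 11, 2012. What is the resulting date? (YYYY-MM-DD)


Start: 2012-11-11
Weeks to add: 6
Convert to days: 6 x 7 = 42 days
Add 42 days to 2012-11-11
Result: 2012-12-23

2012-12-23


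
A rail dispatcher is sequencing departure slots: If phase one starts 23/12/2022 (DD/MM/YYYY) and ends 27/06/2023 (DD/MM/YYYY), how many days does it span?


Start date: 2022-12-23
End date: 2023-06-27
Dec 2022: +9 days
Jan 2023: +31 days
Feb 2023: +28 days
... (4 more months)
Total: 186 days

186


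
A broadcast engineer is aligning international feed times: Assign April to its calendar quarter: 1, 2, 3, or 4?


Month: April (month 4)
Q1: January-March (months 1-3)
Q2: April-June (months 4-6)
Q3: July-September (months 7-9)
Q4: October-December (months 10-12)
Month 4 falls in Q2

2


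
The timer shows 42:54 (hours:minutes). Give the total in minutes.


Hours: 42
Minutes: 54
Convert hours to minutes: 42 x 60 = 2520
Add remaining minutes: 2520 + 54 = 2574

2574


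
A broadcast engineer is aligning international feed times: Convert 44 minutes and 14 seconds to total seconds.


Minutes: 44
Extra seconds: 14
Seconds per minute: 60
Minutes to seconds: 44 x 60 = 2640
Total: 2640 + 14 = 2654

2654


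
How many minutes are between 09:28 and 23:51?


Start time: 09:28 = 568 minutes from midnight
End time: 23:51 = 1431 minutes from midnight
Difference: 1431 - 568 = 863 minutes
That is 14 hours and 23 minutes

863


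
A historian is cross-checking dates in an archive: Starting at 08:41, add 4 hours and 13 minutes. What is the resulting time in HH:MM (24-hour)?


Start time: 08:41
Adding: 4 hours 13 minutes
Minutes: 41 + 13 = 54
Hours: 8 + 4 + 0 = 12
Result: 12:54

12:54


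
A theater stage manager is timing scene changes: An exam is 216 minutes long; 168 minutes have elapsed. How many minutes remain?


Total budget: 216 minutes
Time used: 168 minutes
Remaining: 216 - 168 = 48 minutes
Percent used: 77.8%
Percent remaining: 22.2%

48


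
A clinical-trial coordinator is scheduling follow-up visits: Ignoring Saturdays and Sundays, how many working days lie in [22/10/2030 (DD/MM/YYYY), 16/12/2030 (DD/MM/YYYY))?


Start: 2030-10-22 (Tuesday)
End (exclusive): 2030-12-16 (Monday)
Total calendar days: 55
Full weeks: 55 // 7 = 7 -> 35 weekdays
Remaining 6 days starting on Tuesday:
  Tue(w), Wed(w), Thu(w), Fri(w), Sat(-), Sun(-) -> 4 weekdays
Total business days: 35 + 4 = 39

39


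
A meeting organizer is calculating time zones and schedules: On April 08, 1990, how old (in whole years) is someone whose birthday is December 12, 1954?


Birth: 1954-12-12
Reference: 1990-04-08
Year difference: 1990 - 1954 = 36
Has birthday (12-12) occurred by 04-08? No
Birthday not yet reached this year -> subtract 1
Age in full years: 35

35


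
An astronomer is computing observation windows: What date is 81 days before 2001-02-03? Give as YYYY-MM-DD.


Start: 2001-02-03
Subtracting 81 days
Days already passed in February: 3
After going back through February: 78 more days to subtract
January 2001: 31 days, 47 remaining
December 2000: 31 days, 16 remaining
November 2000 has 30 days, need 16
Result: 2000-11-14

2000-11-14


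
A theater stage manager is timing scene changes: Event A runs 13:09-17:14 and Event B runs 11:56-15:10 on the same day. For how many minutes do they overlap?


Interval A: [789, 1034] minutes from midnight
Interval B: [716, 910] minutes from midnight
Overlap start = max(789, 716) = 789
Overlap end = min(1034, 910) = 910
Overlap = 910 - 789 = 121 minutes

121


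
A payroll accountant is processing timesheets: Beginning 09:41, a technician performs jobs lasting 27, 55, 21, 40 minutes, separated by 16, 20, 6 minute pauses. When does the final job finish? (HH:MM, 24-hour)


Start: 09:41 = 581 min from midnight
  after task 1 (27 min): 10:08
  after break (16 min): 10:24
  after task 2 (55 min): 11:19
  after break (20 min): 11:39
  after task 3 (21 min): 12:00
  after break (6 min): 12:06
  after task 4 (40 min): 12:46
Total elapsed: 185 minutes
End time: 12:46

12:46


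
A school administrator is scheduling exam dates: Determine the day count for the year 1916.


Year: 1916
Check leap year rules:
Divisible by 4? Yes
Divisible by 100? No
1916 is a leap year
Days: 366

366


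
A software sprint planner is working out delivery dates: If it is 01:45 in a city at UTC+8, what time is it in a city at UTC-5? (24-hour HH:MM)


Local time: 01:45 at UTC+8 (offset 8h)
Target zone: UTC-5 (offset -5h)
Difference: -5 - (8) = -13 hours
Calculation: 1 + (-13) = -12
Wraparound: (-12) mod 24 = 12
Result: 12:45

12:45


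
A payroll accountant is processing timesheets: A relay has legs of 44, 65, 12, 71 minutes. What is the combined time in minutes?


Durations: 44, 65, 12, 71
Running sum: 44
+ 65 = 109
+ 12 = 121
+ 71 = 192
Total duration: 192 minutes
That is 3 hours and 12 minutes

192


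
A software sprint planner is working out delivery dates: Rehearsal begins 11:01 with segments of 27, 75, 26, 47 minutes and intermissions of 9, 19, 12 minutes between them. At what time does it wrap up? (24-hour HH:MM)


Start: 11:01 = 661 min from midnight
  after task 1 (27 min): 11:28
  after break (9 min): 11:37
  after task 2 (75 min): 12:52
  after break (19 min): 13:11
  after task 3 (26 min): 13:37
  after break (12 min): 13:49
  after task 4 (47 min): 14:36
Total elapsed: 215 minutes
End time: 14:36

14:36


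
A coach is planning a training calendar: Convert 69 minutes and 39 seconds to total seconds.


Minutes: 69
Extra seconds: 39
Seconds per minute: 60
Minutes to seconds: 69 x 60 = 4140
Total: 4140 + 39 = 4179

4179


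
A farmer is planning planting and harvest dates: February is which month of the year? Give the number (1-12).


Calendar month order:
1. January
2. February <--
3. March
February is month number 2

2


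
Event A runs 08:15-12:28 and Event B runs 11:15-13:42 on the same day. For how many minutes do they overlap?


Interval A: [495, 748] minutes from midnight
Interval B: [675, 822] minutes from midnight
Overlap start = max(495, 675) = 675
Overlap end = min(748, 822) = 748
Overlap = 748 - 675 = 73 minutes

73


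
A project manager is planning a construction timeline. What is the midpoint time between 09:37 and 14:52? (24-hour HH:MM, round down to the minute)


Start time: 09:37 = 577 minutes from midnight
End time: 14:52 = 892 minutes from midnight
Sum: 577 + 892 = 1469
Midpoint: 1469 / 2 = 734 minutes
Convert: 734 / 60 = 12 hours, 14 minutes
Result: 12:14

12:14


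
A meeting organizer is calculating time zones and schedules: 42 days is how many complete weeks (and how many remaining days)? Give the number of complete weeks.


Total days: 42
Days per week: 7
Division: 42 / 7 = 6 remainder 0
Complete weeks: 6
Remaining days: 0

6


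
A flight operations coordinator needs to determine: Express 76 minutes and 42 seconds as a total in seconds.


Minutes: 76
Seconds: 42
Convert minutes to seconds: 76 x 60 = 4560
Add remaining seconds: 4560 + 42 = 4602

4602


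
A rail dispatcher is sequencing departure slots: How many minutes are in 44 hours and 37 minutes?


Hours: 44
Extra minutes: 37
Minutes per hour: 60
Hours to minutes: 44 x 60 = 2640
Total: 2640 + 37 = 2677

2677


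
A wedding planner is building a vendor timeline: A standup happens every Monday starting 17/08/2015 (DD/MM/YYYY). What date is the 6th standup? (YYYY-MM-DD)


First occurrence: 2015-08-17 (occurrence 1)
Each occurrence is 7 days after the previous.
Occurrence 6 is 5 weeks after the first.
5 weeks = 35 days
2015-08-17 + 35 days = 2015-09-21

2015-09-21


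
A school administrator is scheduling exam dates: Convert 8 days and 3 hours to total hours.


Days: 8
Extra hours: 3
Hours per day: 24
Days to hours: 8 x 24 = 192
Total: 192 + 3 = 195

195


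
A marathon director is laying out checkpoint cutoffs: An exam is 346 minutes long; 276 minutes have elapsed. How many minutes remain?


Total budget: 346 minutes
Time used: 276 minutes
Remaining: 346 - 276 = 70 minutes
Percent used: 79.8%
Percent remaining: 20.2%

70


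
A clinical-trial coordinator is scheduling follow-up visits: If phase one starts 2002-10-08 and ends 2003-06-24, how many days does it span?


Start date: 2002-10-08
End date: 2003-06-24
Oct 2002: +24 days
Nov 2002: +30 days
Dec 2002: +31 days
... (6 more months)
Total: 259 days

259


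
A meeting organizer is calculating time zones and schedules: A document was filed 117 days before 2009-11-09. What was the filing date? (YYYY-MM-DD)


Start: 2009-11-09
Subtracting 117 days
Days already passed in November: 9
After going back through November: 108 more days to subtract
October 2009: 31 days, 77 remaining
September 2009: 30 days, 47 remaining
August 2009: 31 days, 16 remaining
July 2009 has 31 days, need 16
Result: 2009-07-15

2009-07-15


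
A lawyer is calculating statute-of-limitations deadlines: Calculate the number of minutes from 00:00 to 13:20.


Start time: 00:00 = 0 minutes from midnight
End time: 13:20 = 800 minutes from midnight
Difference: 800 - 0 = 800 minutes
That is 13 hours and 20 minutes

800


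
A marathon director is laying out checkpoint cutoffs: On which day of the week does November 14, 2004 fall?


Date: 2004-11-14
January 1, 2004 is a Thursday
Day of year: 319
Offset from Jan 1: 318 days
318 mod 7 = 3
Result: Sunday

Sunday


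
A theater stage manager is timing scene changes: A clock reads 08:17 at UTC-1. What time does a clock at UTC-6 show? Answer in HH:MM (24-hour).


Local time: 08:17 at UTC-1 (offset -1h)
Target zone: UTC-6 (offset -6h)
Difference: -6 - (-1) = -5 hours
Calculation: 8 + (-5) = 3
Result: 03:17

03:17


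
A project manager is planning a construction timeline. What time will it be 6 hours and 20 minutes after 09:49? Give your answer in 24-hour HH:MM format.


Start time: 09:49
Adding: 6 hours 20 minutes
Minutes: 49 + 20 = 69
Minute overflow: 69 >= 60, so carry 1 hour, minutes = 9
Hours: 9 + 6 + 1 = 16
Result: 16:09

16:09
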